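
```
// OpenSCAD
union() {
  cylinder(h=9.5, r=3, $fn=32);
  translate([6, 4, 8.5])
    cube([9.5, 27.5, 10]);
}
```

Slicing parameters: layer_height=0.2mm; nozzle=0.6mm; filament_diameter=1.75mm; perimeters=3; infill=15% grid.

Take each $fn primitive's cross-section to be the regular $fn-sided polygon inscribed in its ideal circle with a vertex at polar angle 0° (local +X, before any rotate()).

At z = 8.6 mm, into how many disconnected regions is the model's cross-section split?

At z = 8.6 mm: the cylinder: section is a regular 32-gon, circumradius r=3; the 9.5×27.5 cube at (6, 4) contributes its full rectangle; Taking the union: the 2 present regions are separate (no shared area or edge), so areas and boundary lengths simply add and each stays a separate island — 2 connected regions. The result has 2 disconnected regions.

2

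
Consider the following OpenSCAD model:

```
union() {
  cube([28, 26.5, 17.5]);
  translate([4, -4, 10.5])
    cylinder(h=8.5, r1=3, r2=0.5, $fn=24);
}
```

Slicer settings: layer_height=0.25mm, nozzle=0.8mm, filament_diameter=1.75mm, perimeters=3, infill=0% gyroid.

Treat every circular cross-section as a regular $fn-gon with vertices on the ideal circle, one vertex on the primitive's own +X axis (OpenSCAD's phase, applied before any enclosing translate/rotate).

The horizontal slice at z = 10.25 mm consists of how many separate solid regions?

At z = 10.25 mm: the cube (footprint 28×26.5) is included at this height; the cone at (4, -4) is not intersected at this z (z outside [10.5, 19]); Merging all regions: only the 28×26.5 cube is present, so the union is just that shape — 1 connected region. The result has 1 disconnected region.

1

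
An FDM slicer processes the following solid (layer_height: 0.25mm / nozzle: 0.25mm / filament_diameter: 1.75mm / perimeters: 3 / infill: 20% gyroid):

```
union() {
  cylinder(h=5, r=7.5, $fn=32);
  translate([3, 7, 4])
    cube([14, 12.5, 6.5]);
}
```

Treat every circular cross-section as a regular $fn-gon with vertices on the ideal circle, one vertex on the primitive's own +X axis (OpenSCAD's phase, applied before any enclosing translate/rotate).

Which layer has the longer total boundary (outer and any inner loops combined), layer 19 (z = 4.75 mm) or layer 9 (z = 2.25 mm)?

Layer 19 (z = 4.75): the r=7.5 cylinder gives a regular 32-gon of circumradius 7.5 (constant along its height) (perimeter = 2·32·7.500·sin(180°/32) = 47.05 mm); the cube at (3, 7) (footprint 14×12.5) is included at this height (perimeter 53.00 mm); Merging all regions: the 2 present regions are separate (no shared area or edge), so areas and boundary lengths simply add and each stays a separate island — boundary = 100.05 mm. So its perimeter = 100.05 mm. Layer 9 (z = 2.25): the cylinder: section is a regular 32-gon, circumradius r=7.5 (perimeter = 2·32·7.500·sin(180°/32) = 47.05 mm); the cube at (3, 7) is absent (z outside [4, 10.5]); Merging all regions: only the r=7.5 cylinder is present, so the union is just that shape — boundary = 47.05 mm. So its perimeter = 47.05 mm. Layer 19 is larger (100.05 vs 47.05 mm).

layer 19 (z = 4.75 mm)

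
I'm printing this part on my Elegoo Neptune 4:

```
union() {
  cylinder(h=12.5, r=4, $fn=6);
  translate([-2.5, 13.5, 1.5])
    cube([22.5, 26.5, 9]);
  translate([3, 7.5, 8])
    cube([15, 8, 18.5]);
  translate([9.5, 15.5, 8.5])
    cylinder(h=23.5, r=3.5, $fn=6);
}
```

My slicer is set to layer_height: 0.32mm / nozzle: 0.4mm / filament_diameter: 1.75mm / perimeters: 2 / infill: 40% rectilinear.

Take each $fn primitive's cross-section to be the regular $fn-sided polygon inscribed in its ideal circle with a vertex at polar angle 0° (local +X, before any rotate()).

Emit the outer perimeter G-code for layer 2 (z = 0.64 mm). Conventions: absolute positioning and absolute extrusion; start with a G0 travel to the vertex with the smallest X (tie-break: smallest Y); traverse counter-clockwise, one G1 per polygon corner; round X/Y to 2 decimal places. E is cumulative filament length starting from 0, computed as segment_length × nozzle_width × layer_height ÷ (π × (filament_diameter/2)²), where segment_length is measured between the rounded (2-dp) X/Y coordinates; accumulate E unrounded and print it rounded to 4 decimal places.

G0 X-4.00 Y0.00 Z0.64
G1 X-2.00 Y-3.46 E0.2127
G1 X2.00 Y-3.46 E0.4255
G1 X4.00 Y0.00 E0.6382
G1 X2.00 Y3.46 E0.8509
G1 X-2.00 Y3.46 E1.0638
G1 X-4.00 Y0.00 E1.2764

At z = 0.64 mm: the cylinder: section is a regular 6-gon, circumradius r=4; the cube at (-2.5, 13.5) does not reach this height (z outside [1.5, 10.5]); the cube at (3, 7.5) is not intersected at this z (z outside [8, 26.5]); the cylinder at (9.5, 15.5) does not reach this height (z outside [8.5, 32]); Taking the union: only the r=4 cylinder is present, so the union is just that shape — 1 connected region. The outline is a single polygon with 6 vertices. Extrusion per mm of travel: 0.4 × 0.32 / (π × 0.875²) = 0.053216. Accumulating E over each segment gives final E = 1.2764.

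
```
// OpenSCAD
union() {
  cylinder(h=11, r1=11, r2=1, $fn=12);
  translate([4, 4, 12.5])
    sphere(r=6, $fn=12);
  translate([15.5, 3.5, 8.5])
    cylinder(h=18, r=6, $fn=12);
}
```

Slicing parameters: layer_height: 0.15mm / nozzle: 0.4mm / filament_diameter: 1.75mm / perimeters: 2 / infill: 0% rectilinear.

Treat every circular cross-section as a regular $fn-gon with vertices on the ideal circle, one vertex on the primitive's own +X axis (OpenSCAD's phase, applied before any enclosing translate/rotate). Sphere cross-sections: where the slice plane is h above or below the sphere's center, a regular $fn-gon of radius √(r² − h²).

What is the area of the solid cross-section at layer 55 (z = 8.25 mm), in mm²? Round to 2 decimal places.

At z = 8.25 mm: the cone (r1=11→r2=1) has section circumradius 3.500 here — a regular 12-gon (area = (12/2)·3.500²·sin(360°/12) = 36.75 mm²); the r=6 sphere at (4, 4) slices to a regular 12-gon of circumradius 4.235 (√(r²−h²) with h=4.25 from center) (area = (12/2)·4.235²·sin(360°/12) = 53.81 mm²); the cylinder at (15.5, 3.5) is not intersected at this z (z outside [8.5, 26.5]); Combining (union): the regions partially overlap — summed areas 90.56 mm² minus the doubly-counted overlap 6.47 mm² gives 84.09 mm² — area = 84.09 mm². Overall, the cross-section is a single solid region. Net area = 84.09 mm².

84.09 mm²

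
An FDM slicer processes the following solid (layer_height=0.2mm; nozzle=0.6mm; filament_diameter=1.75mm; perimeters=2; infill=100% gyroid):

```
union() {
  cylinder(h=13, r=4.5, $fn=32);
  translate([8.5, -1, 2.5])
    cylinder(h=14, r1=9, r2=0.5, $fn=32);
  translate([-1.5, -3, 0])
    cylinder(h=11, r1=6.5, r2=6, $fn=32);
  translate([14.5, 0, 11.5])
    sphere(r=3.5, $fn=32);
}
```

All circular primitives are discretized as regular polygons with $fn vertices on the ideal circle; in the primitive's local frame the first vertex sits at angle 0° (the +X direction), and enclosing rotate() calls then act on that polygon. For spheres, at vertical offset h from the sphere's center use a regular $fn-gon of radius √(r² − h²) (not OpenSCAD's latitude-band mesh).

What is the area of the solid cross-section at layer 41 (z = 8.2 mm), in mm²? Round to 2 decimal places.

221.42 mm²

At z = 8.2 mm: the r=4.5 cylinder gives a regular 32-gon of circumradius 4.5 (constant along its height) (area = (32/2)·4.500²·sin(360°/32) = 63.21 mm²); the cone at (8.5, -1): at t=0.407 of its height the radius interpolates to r₁+(r₂−r₁)t = 5.539, giving a regular 32-gon of that circumradius (area = (32/2)·5.539²·sin(360°/32) = 95.78 mm²); the cone at (-1.5, -3) contributes a regular 32-gon of circumradius 6.127 (interpolated between r1=6.5 and r2=6 at t=0.745) (area = (32/2)·6.127²·sin(360°/32) = 117.19 mm²); the r=3.5 sphere at (14.5, 0) slices to a regular 32-gon of circumradius 1.166 (√(r²−h²) with h=3.3 from center) (area = (32/2)·1.166²·sin(360°/32) = 4.25 mm²); Taking the union: the regions partially overlap — summed areas 280.42 mm² minus the doubly-counted overlap 59.00 mm² gives 221.42 mm² — area = 221.42 mm². Overall, the cross-section is a single solid region. Net area = 221.42 mm².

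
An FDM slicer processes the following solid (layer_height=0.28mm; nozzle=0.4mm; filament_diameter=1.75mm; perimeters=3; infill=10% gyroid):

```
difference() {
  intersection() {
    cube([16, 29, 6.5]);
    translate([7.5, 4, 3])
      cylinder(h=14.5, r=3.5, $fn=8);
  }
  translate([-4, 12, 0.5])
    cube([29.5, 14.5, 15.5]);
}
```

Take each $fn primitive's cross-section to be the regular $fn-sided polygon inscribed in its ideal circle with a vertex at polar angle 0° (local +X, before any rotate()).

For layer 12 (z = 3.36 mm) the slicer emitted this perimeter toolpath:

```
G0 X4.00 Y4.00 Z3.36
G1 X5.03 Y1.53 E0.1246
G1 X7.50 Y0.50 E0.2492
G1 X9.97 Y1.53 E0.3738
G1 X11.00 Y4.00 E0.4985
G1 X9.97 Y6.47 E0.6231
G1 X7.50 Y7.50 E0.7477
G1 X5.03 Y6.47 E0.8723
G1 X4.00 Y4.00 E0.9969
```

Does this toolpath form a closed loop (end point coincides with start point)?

Start point (G0): (4.00, 4.00). End point (last G1): the path returns to the start — closed.

yes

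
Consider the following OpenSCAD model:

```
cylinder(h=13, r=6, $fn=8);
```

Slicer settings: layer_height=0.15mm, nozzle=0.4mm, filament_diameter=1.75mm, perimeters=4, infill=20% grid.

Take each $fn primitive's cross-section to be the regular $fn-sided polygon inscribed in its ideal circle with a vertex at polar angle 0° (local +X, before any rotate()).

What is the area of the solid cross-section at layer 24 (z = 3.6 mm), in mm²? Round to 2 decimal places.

101.82 mm²

At z = 3.6 mm: the r=6 cylinder gives a regular 8-gon of circumradius 6 (constant along its height) (area = (8/2)·6.000²·sin(360°/8) = 101.82 mm²). Overall, the cross-section is a single solid region. Net area = 101.82 mm².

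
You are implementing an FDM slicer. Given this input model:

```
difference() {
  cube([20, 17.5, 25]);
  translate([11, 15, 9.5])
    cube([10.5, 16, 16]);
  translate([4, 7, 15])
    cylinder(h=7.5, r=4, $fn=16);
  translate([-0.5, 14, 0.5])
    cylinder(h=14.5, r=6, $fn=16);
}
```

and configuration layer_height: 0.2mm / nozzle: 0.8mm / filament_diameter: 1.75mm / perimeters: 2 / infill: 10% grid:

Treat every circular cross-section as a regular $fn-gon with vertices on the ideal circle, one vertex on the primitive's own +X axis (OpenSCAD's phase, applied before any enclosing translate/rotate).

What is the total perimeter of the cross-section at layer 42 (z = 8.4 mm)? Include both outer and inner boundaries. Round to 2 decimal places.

At z = 8.4 mm: the 20×17.5 cube contributes its full rectangle (perimeter 75.00 mm); the cube at (11, 15) does not reach this height (z outside [9.5, 25.5]); the cylinder at (4, 7) is not intersected at this z (z outside [15, 22.5]); the r=6 cylinder at (-0.5, 14) gives a regular 16-gon of circumradius 6 (constant along its height) (perimeter = 2·16·6.000·sin(180°/16) = 37.46 mm); After the difference (first − rest): starting from the 20×17.5 cube, the r=6 cylinder at (-0.5, 14) partially overlaps it — only the 42.27 mm² overlap (of its 110.21 mm²) is removed, clipping the outline — boundary = 74.00 mm. Overall, the cross-section is a single solid region. Total boundary length (outer) = 74.00 mm.

74.00 mm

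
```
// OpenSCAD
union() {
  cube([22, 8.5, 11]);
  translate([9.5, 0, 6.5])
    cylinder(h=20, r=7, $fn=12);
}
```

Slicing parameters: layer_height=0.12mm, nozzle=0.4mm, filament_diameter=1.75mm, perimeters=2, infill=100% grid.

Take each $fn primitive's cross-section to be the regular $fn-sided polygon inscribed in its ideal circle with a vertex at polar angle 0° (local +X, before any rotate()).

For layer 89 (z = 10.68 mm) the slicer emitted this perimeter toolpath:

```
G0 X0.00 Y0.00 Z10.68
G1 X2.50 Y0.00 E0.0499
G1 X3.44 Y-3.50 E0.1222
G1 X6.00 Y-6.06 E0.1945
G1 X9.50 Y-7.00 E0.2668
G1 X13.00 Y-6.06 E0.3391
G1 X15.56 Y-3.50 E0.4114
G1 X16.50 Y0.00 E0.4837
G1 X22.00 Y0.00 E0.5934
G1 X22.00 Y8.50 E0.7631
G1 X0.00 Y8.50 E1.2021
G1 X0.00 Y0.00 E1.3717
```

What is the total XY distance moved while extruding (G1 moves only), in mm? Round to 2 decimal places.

Sum the Euclidean lengths of each G1 segment: total = 68.74 mm.

68.74 mm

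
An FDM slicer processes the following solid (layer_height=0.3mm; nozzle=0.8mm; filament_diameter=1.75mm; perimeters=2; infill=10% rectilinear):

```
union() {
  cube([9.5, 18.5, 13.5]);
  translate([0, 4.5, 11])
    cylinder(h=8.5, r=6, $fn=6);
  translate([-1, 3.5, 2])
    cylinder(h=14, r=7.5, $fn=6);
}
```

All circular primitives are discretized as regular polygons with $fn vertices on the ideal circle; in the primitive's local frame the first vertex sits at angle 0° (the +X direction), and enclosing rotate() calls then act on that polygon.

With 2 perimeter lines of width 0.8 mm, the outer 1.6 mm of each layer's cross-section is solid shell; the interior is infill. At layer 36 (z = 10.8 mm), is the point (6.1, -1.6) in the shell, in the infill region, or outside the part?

outside

At z = 10.8 mm: the cube is present — its section is the full 9.5×18.5 rectangle; the cylinder at (0, 4.5) does not reach this height (z outside [11, 19.5]); the cylinder at (-1, 3.5): section is a regular 6-gon, circumradius r=7.5; Combining (union): the regions partially overlap (shared area 49.25 mm²), so overlapping operands fuse into one piece — 1 connected region. Overall, the cross-section is a single solid region. The nearest boundary edge runs (9.50, 0.00)→(4.48, 0.00); distance from the point to it = 1.60 mm. The point is not inside any of the regions above, so it lies outside the cross-section (1.60 mm from the nearest boundary).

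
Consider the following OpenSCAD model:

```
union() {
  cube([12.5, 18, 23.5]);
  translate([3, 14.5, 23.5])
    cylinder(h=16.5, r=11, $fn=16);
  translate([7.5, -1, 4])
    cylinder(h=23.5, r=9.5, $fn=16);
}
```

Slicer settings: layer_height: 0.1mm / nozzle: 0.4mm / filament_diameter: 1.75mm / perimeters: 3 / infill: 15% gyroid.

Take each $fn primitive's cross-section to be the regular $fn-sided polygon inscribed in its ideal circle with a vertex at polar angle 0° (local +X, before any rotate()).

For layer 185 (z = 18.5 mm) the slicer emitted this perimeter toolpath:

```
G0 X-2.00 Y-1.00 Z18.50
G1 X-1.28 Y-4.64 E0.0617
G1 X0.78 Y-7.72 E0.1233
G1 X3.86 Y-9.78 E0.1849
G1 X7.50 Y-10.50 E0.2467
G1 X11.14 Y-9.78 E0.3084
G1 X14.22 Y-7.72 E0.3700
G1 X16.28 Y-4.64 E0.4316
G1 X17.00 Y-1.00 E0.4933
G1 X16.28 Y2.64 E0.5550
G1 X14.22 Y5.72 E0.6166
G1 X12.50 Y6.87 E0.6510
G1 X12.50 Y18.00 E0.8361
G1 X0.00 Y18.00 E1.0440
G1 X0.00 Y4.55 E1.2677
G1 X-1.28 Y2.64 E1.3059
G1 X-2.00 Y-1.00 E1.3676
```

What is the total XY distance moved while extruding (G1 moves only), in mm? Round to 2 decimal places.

Sum the Euclidean lengths of each G1 segment: total = 82.24 mm.

82.24 mm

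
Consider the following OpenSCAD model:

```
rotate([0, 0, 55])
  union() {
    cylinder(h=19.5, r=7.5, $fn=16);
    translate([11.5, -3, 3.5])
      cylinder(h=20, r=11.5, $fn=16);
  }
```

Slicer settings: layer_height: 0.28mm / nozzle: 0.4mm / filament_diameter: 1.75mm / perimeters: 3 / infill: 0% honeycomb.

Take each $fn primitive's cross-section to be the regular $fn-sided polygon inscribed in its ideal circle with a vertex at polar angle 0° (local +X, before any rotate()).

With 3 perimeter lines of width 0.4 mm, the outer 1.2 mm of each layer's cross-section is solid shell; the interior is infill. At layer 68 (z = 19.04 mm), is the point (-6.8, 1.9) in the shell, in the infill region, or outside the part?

shell

At z = 19.04 mm: the cylinder: section is a regular 16-gon, circumradius r=7.5; the cylinder at (11.5, -3): section is a regular 16-gon, circumradius r=11.5; Merging all regions: the regions partially overlap (shared area 66.73 mm²), so overlapping operands fuse into one piece — 1 connected region; (whole slice rotated 55° about Z — lengths, areas and connectivity unchanged). Overall, the cross-section is a single solid region. Undo the 55° rotation: the query point maps to (-2.344, 6.660) in the un-rotated model frame. The nearest boundary edge runs (-2.87, 6.93)→(0.00, 7.50); distance from the point to it = 0.37 mm. The point is inside the cross-section, 0.37 mm from the nearest boundary — within the 1.2 mm shell band (3 × 0.4).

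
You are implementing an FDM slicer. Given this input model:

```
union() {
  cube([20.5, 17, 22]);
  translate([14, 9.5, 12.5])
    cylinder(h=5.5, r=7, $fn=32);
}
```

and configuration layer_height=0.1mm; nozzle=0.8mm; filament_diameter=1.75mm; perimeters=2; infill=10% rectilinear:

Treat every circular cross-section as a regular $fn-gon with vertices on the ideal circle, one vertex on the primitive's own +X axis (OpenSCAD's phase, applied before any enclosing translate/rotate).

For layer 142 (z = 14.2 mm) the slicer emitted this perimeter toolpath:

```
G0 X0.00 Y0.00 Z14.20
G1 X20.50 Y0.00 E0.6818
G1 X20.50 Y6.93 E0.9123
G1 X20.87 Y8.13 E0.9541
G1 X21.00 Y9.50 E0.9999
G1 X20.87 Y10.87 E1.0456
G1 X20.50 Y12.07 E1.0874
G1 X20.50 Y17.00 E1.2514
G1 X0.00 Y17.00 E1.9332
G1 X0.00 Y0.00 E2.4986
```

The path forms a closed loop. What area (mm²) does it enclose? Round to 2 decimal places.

350.14 mm²

Apply the shoelace formula to the sequence of (X, Y) vertices; enclosed area = 350.14 mm².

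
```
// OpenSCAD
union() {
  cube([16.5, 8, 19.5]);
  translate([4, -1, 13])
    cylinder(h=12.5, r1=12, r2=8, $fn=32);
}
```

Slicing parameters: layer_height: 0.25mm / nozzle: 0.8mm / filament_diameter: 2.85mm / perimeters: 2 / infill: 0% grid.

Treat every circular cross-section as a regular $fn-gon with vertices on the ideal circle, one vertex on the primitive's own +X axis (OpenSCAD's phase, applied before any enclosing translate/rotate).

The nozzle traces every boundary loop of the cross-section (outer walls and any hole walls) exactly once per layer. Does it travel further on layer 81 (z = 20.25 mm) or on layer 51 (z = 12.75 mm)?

layer 81 (z = 20.25 mm)

Layer 81 (z = 20.25): the cube is not intersected at this z (z outside [0, 19.5]); the cone at (4, -1) (r1=12→r2=8) has section circumradius 9.680 here — a regular 32-gon (perimeter = 2·32·9.680·sin(180°/32) = 60.72 mm); Merging all regions: only the cone at (4, -1) is present, so the union is just that shape — boundary = 60.72 mm. So its perimeter = 60.72 mm. Layer 51 (z = 12.75): the 16.5×8 cube contributes its full rectangle (perimeter 49.00 mm); the cone at (4, -1) is absent (z outside [13, 25.5]); Merging all regions: only the 16.5×8 cube is present, so the union is just that shape — boundary = 49.00 mm. So its perimeter = 49.00 mm. Layer 81 is larger (60.72 vs 49.00 mm).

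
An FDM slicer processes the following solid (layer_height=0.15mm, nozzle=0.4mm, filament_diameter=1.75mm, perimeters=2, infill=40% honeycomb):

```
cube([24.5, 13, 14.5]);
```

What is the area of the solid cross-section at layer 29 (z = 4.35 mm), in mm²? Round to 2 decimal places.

318.50 mm²

At z = 4.35 mm: the cube (footprint 24.5×13) is included at this height (area 318.50 mm²). Overall, the cross-section is a single solid region. Net area = 318.50 mm².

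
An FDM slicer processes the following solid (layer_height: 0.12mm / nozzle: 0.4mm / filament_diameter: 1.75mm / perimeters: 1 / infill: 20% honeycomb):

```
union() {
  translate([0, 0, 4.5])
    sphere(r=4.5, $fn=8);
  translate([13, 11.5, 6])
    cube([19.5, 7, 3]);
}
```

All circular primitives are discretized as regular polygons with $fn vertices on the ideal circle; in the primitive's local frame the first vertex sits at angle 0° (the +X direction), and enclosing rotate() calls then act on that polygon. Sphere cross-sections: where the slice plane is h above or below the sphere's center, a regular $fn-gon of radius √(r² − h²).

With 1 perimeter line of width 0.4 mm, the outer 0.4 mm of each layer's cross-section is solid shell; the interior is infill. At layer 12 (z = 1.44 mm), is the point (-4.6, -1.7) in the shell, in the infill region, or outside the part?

At z = 1.44 mm: the r=4.5 sphere contributes a regular 8-gon of circumradius √(4.5²−3.06²) = 3.299; the cube at (13, 11.5) does not reach this height (z outside [6, 9]); Combining (union): only the r=4.5 sphere is present, so the union is just that shape — 1 connected region. Overall, the cross-section is a single solid region. The nearest boundary edge runs (-3.30, 0.00)→(-2.33, -2.33); distance from the point to it = 1.85 mm. The point is not inside any of the regions above, so it lies outside the cross-section (1.85 mm from the nearest boundary).

outside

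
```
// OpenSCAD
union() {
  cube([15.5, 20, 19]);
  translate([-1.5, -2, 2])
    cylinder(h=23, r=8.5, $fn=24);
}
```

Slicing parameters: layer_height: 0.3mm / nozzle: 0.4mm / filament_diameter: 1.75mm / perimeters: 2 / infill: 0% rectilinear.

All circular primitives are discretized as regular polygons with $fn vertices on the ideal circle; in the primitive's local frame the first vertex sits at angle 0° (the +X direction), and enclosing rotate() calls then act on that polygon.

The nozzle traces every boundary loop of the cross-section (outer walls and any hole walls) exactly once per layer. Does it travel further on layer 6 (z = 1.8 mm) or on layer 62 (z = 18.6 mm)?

layer 62 (z = 18.6 mm)

Layer 6 (z = 1.8): the cube is present — its section is the full 15.5×20 rectangle (perimeter 71.00 mm); the cylinder at (-1.5, -2) is absent (z outside [2, 25]); Combining (union): only the 15.5×20 cube is present, so the union is just that shape — boundary = 71.00 mm. So its perimeter = 71.00 mm. Layer 62 (z = 18.6): the cube is present — its section is the full 15.5×20 rectangle (perimeter 71.00 mm); the r=8.5 cylinder at (-1.5, -2) gives a regular 24-gon of circumradius 8.5 (constant along its height) (perimeter = 2·24·8.500·sin(180°/24) = 53.25 mm); Taking the union: the regions partially overlap (shared area 29.76 mm²), so the edge portions inside another operand are dropped and the merged outline is re-measured after clipping — boundary = 101.43 mm. So its perimeter = 101.43 mm. Layer 62 is larger (101.43 vs 71.00 mm).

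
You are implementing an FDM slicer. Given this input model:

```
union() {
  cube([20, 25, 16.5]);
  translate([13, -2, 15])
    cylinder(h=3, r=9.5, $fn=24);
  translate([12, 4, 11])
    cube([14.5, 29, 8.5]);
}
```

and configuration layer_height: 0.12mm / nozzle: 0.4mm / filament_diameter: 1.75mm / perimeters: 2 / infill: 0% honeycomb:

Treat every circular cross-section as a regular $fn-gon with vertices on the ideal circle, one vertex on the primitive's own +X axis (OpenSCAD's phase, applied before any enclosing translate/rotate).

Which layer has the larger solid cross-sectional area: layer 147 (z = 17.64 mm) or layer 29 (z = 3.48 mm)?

Layer 147 (z = 17.64): the cube is not intersected at this z (z outside [0, 16.5]); the r=9.5 cylinder at (13, -2) contributes a regular 24-gon of circumradius 9.5 (area = (24/2)·9.500²·sin(360°/24) = 280.30 mm²); the 14.5×29 cube at (12, 4) contributes its full rectangle (area 420.50 mm²); Combining (union): the regions partially overlap — summed areas 700.80 mm² minus the doubly-counted overlap 20.93 mm² gives 679.87 mm² — area = 679.87 mm². So its area = 679.87 mm². Layer 29 (z = 3.48): the cube is present — its section is the full 20×25 rectangle (area 500.00 mm²); the cylinder at (13, -2) is absent (z outside [15, 18]); the cube at (12, 4) is not intersected at this z (z outside [11, 19.5]); Merging all regions: only the 20×25 cube is present, so the union is just that shape — area = 500.00 mm². So its area = 500.00 mm². Layer 147 is larger (679.87 vs 500.00 mm²).

layer 147 (z = 17.64 mm)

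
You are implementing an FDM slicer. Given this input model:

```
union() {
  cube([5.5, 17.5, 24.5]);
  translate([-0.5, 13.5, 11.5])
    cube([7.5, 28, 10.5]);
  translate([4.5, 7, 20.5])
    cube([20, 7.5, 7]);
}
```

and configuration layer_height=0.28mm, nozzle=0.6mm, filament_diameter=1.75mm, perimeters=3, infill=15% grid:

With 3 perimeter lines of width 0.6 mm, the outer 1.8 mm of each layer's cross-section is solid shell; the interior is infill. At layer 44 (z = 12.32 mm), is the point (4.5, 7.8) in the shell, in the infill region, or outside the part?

shell

At z = 12.32 mm: the cube is present — its section is the full 5.5×17.5 rectangle; the cube at (-0.5, 13.5) is present — its section is the full 7.5×28 rectangle; the cube at (4.5, 7) is absent (z outside [20.5, 27.5]); Taking the union: the regions partially overlap (shared area 22.00 mm²), so overlapping operands fuse into one piece — 1 connected region. Overall, the cross-section is a single solid region. The nearest boundary edge runs (5.50, 13.50)→(5.50, 0.00); distance from the point to it = 1.00 mm. The point is inside the cross-section, 1.00 mm from the nearest boundary — within the 1.8 mm shell band (3 × 0.6).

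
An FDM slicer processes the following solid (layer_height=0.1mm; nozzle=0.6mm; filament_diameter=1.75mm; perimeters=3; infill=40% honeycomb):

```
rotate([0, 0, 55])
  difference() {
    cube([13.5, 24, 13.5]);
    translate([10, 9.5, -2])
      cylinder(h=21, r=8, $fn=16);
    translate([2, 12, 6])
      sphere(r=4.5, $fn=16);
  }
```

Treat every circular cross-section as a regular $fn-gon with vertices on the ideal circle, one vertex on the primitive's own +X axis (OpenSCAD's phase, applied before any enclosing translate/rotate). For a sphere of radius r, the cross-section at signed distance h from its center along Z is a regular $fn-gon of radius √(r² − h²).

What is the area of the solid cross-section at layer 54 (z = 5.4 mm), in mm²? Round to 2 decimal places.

147.91 mm²

At z = 5.4 mm: the cube (footprint 13.5×24) is included at this height (area 324.00 mm²); the cylinder at (10, 9.5): section is a regular 16-gon, circumradius r=8 (area = (16/2)·8.000²·sin(360°/16) = 195.93 mm²); the sphere at (2, 12): section is a regular 16-gon, circumradius = √(r²−h²) = √(4.5²−0.6²) = 4.460 (area = (16/2)·4.460²·sin(360°/16) = 60.89 mm²); Taking the first minus the rest: starting from the 13.5×24 cube (324.00 mm²), the r=8 cylinder at (10, 9.5) partially overlaps it — only the 151.44 mm² overlap (of its 195.93 mm²) is removed, clipping the outline; the r=4.5 sphere at (2, 12) partially overlaps it — only the 24.65 mm² overlap (of its 60.89 mm²) is removed, clipping the outline — area = 147.91 mm²; (whole slice rotated 55° about Z — lengths, areas and connectivity unchanged). Overall, the cross-section has 2 separate islands. Net area = 147.91 mm².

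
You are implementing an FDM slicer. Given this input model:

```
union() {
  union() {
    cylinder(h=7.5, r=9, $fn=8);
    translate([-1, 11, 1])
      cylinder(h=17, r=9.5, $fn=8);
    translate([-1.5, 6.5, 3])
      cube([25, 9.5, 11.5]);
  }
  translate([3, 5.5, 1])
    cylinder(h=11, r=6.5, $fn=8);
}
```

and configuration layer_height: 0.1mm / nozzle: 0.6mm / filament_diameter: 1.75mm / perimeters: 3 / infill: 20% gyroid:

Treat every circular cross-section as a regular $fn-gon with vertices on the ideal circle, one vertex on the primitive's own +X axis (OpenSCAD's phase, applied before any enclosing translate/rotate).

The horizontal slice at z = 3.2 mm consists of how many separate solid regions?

At z = 3.2 mm: the r=9 cylinder contributes a regular 8-gon of circumradius 9; the r=9.5 cylinder at (-1, 11) contributes a regular 8-gon of circumradius 9.5; the 25×9.5 cube at (-1.5, 6.5) contributes its full rectangle; Taking the union: the regions partially overlap (shared area 147.97 mm²), so overlapping operands fuse into one piece — 1 connected region; the r=6.5 cylinder at (3, 5.5) contributes a regular 8-gon of circumradius 6.5; Combining (union): the regions partially overlap (shared area 112.13 mm²), so overlapping operands fuse into one piece — 1 connected region. The result has 1 disconnected region.

1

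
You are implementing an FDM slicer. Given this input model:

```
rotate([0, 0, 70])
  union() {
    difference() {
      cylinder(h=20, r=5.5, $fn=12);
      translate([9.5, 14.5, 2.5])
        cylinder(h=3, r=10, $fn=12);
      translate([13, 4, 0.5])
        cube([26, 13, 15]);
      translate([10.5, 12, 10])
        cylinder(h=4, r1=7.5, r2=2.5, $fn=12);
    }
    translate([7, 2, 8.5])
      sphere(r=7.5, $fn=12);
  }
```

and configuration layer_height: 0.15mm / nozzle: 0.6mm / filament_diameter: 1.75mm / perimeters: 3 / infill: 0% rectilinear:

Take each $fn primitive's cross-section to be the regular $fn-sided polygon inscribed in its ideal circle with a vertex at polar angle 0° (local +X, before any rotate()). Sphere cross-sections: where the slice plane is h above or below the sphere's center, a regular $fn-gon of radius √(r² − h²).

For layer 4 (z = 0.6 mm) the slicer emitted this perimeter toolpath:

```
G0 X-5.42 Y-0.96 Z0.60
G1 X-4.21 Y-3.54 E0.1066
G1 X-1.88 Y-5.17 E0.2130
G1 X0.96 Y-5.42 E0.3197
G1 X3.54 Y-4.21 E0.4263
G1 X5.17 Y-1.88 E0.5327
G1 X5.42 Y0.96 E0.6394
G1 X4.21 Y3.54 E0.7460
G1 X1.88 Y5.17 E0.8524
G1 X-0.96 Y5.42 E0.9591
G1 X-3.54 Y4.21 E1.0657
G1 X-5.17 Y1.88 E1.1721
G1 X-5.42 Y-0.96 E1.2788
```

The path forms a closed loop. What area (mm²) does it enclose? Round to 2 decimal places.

Apply the shoelace formula to the sequence of (X, Y) vertices; enclosed area = 90.82 mm².

90.82 mm²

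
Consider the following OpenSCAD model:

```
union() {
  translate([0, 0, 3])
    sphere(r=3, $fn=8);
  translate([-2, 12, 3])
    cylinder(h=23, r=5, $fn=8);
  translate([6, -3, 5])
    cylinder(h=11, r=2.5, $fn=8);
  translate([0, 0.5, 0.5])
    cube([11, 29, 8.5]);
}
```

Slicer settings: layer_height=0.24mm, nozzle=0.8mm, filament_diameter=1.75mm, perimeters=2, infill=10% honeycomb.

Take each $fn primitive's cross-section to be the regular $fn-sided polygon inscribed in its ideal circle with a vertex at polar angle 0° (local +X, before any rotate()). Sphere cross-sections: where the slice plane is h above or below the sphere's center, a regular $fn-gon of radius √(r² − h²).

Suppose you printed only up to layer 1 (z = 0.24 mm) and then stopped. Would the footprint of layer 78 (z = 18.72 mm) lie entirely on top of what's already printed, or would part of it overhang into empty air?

Compare the two slices. At z = 0.24: the r=3 sphere contributes a regular 8-gon of circumradius √(3²−2.76²) = 1.176 (area = (8/2)·1.176²·sin(360°/8) = 3.91 mm²); the cylinder at (-2, 12) does not reach this height (z outside [3, 26]); the cylinder at (6, -3) is absent (z outside [5, 16]); the cube at (0, 0.5) does not reach this height (z outside [0.5, 9]); Combining (union): only the r=3 sphere is present, so the union is just that shape — area = 3.91 mm². At z = 18.72: the sphere does not reach this height (|z−center|=15.720 > r=3); the r=5 cylinder at (-2, 12) contributes a regular 8-gon of circumradius 5 (area = (8/2)·5.000²·sin(360°/8) = 70.71 mm²); the cylinder at (6, -3) does not reach this height (z outside [5, 16]); the cube at (0, 0.5) is absent (z outside [0.5, 9]); Taking the union: only the r=5 cylinder at (-2, 12) is present, so the union is just that shape — area = 70.71 mm². Checking containment: at z = 18.72 the cross-section extends beyond the z = 0.24 cross-section by about 70.71 mm².

part overhangs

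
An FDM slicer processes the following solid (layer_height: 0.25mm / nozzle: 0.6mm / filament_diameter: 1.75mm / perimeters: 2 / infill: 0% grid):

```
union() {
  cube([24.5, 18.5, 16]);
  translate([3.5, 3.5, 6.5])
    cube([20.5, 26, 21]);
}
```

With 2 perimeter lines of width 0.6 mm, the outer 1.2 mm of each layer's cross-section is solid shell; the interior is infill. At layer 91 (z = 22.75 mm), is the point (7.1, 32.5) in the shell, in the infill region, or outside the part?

outside

At z = 22.75 mm: the cube does not reach this height (z outside [0, 16]); the cube at (3.5, 3.5) is present — its section is the full 20.5×26 rectangle; Combining (union): only the 20.5×26 cube at (3.5, 3.5) is present, so the union is just that shape — 1 connected region. Overall, the cross-section is a single solid region. The nearest boundary edge runs (24.00, 29.50)→(3.50, 29.50); distance from the point to it = 3.00 mm. The point is not inside any of the regions above, so it lies outside the cross-section (3.00 mm from the nearest boundary).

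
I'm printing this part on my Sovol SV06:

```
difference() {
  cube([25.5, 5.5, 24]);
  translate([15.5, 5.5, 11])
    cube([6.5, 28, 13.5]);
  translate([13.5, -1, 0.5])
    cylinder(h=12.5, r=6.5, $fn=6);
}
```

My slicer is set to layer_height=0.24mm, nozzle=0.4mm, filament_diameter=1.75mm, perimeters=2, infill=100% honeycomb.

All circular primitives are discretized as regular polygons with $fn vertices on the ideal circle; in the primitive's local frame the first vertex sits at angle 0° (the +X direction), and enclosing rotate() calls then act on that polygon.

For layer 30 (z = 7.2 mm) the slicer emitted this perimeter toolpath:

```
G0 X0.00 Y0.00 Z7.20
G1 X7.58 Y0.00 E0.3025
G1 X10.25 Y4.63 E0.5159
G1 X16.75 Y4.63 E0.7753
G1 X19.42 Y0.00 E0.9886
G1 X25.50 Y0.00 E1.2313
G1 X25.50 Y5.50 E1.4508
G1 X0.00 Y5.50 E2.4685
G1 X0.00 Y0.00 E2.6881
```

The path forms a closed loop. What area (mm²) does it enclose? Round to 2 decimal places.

97.79 mm²

Apply the shoelace formula to the sequence of (X, Y) vertices; enclosed area = 97.79 mm².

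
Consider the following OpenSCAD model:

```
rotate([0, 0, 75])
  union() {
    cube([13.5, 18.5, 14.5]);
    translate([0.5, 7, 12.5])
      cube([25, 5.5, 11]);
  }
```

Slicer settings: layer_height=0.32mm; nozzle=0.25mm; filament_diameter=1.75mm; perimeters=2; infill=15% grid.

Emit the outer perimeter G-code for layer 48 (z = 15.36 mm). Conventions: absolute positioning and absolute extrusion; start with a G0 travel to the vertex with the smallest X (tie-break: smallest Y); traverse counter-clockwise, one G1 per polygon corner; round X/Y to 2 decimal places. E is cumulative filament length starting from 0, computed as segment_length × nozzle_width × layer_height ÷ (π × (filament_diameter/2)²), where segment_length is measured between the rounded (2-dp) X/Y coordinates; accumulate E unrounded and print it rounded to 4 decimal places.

At z = 15.36 mm: the cube is absent (z outside [0, 14.5]); the cube at (0.5, 7) (footprint 25×5.5) is included at this height; Combining (union): only the 25×5.5 cube at (0.5, 7) is present, so the union is just that shape — 1 connected region; (rotated 75° about Z; rotation is an isometry so areas/perimeters/island counts are preserved). The outline is a single polygon with 4 vertices. Extrusion per mm of travel: 0.25 × 0.32 / (π × 0.875²) = 0.033260. Accumulating E over each segment gives final E = 2.0289.

G0 X-11.94 Y3.72 Z15.36
G1 X-6.63 Y2.29 E0.1829
G1 X-0.16 Y26.44 E1.0145
G1 X-5.47 Y27.87 E1.1974
G1 X-11.94 Y3.72 E2.0289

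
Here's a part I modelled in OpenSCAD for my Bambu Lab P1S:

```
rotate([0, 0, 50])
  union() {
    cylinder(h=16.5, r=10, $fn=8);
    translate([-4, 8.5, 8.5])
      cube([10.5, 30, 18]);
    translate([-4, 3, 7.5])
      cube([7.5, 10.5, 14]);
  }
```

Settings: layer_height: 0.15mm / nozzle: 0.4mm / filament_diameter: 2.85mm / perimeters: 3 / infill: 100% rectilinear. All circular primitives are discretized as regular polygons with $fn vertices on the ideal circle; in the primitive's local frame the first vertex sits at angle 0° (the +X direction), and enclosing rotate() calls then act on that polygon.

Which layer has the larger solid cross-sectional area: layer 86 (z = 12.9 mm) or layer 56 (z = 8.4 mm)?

layer 86 (z = 12.9 mm)

Layer 86 (z = 12.9): the r=10 cylinder gives a regular 8-gon of circumradius 10 (constant along its height) (area = (8/2)·10.000²·sin(360°/8) = 282.84 mm²); the cube at (-4, 8.5) (footprint 10.5×30) is included at this height (area 315.00 mm²); the cube at (-4, 3) is present — its section is the full 7.5×10.5 rectangle (area 78.75 mm²); Taking the union: the regions partially overlap — summed areas 676.59 mm² minus the doubly-counted overlap 84.15 mm² gives 592.44 mm² — area = 592.44 mm²; (whole slice rotated 50° about Z — lengths, areas and connectivity unchanged). So its area = 592.44 mm². Layer 56 (z = 8.4): the r=10 cylinder contributes a regular 8-gon of circumradius 10 (area = (8/2)·10.000²·sin(360°/8) = 282.84 mm²); the cube at (-4, 8.5) does not reach this height (z outside [8.5, 26.5]); the 7.5×10.5 cube at (-4, 3) contributes its full rectangle (area 78.75 mm²); Taking the union: the regions partially overlap — summed areas 361.59 mm² minus the doubly-counted overlap 46.65 mm² gives 314.94 mm² — area = 314.94 mm²; (rotated 50° about Z; rotation is an isometry so areas/perimeters/island counts are preserved). So its area = 314.94 mm². Layer 86 is larger (592.44 vs 314.94 mm²).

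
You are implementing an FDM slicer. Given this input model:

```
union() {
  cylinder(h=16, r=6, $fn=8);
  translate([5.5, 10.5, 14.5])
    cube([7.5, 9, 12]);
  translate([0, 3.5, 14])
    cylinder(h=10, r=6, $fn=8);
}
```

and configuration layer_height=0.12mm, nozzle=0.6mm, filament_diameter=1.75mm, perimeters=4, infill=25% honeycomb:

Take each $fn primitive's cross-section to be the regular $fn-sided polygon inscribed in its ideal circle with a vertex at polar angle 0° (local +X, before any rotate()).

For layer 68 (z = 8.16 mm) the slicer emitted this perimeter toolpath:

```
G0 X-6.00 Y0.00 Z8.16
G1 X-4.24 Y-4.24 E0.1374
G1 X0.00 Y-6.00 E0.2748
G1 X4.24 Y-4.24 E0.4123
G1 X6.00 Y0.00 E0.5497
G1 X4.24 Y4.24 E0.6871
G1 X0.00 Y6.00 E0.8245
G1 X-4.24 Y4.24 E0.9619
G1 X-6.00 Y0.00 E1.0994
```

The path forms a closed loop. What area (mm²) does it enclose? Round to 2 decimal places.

101.76 mm²

Apply the shoelace formula to the sequence of (X, Y) vertices; enclosed area = 101.76 mm².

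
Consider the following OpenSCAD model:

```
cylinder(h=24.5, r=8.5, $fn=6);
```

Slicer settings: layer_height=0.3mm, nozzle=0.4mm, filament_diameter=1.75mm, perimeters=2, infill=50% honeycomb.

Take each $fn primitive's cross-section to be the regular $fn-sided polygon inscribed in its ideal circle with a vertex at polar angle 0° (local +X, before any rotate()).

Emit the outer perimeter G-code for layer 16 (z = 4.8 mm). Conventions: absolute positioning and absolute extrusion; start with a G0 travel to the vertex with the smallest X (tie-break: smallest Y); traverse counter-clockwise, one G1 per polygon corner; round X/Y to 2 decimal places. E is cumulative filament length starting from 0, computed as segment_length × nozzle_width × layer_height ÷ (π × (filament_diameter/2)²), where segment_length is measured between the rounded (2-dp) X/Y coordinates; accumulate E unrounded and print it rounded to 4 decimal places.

G0 X-8.50 Y0.00 Z4.80
G1 X-4.25 Y-7.36 E0.4240
G1 X4.25 Y-7.36 E0.8481
G1 X8.50 Y0.00 E1.2721
G1 X4.25 Y7.36 E1.6961
G1 X-4.25 Y7.36 E2.1202
G1 X-8.50 Y0.00 E2.5442

At z = 4.8 mm: the r=8.5 cylinder gives a regular 6-gon of circumradius 8.5 (constant along its height). The outline is a single polygon with 6 vertices. Extrusion per mm of travel: 0.4 × 0.3 / (π × 0.875²) = 0.049890. Accumulating E over each segment gives final E = 2.5442.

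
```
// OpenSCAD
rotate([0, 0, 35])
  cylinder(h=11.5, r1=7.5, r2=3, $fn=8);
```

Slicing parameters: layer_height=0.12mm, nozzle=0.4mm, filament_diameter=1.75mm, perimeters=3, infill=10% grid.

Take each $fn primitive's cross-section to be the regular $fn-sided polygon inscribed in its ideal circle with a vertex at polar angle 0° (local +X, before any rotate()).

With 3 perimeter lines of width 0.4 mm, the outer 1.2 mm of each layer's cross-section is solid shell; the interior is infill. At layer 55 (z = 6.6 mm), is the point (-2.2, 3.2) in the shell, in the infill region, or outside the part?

At z = 6.6 mm: the cone: at t=0.574 of its height the radius interpolates to r₁+(r₂−r₁)t = 4.917, giving a regular 8-gon of that circumradius; (whole slice rotated 35° about Z — lengths, areas and connectivity unchanged). Overall, the cross-section is a single solid region. Undo the 35° rotation: the query point maps to (0.033, 3.883) in the un-rotated model frame. The nearest boundary edge runs (3.48, 3.48)→(0.00, 4.92); distance from the point to it = 0.94 mm. The point is inside the cross-section, 0.94 mm from the nearest boundary — within the 1.2 mm shell band (3 × 0.4).

shell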